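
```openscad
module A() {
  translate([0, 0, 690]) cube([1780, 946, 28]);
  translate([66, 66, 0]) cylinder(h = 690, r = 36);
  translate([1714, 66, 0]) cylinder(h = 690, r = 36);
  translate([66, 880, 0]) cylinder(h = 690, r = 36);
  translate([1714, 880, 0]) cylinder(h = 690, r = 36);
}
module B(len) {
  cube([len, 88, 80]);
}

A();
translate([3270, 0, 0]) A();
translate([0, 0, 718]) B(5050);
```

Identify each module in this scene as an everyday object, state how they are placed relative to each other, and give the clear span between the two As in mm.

Second table starts at x = 3270; first ends at x = 1780; clear span = 3270 − 1780 = 1490 mm.

A is a table. B is a beam. A beam spans the tops of two tables. The clear span between the two tables is 1490 mm.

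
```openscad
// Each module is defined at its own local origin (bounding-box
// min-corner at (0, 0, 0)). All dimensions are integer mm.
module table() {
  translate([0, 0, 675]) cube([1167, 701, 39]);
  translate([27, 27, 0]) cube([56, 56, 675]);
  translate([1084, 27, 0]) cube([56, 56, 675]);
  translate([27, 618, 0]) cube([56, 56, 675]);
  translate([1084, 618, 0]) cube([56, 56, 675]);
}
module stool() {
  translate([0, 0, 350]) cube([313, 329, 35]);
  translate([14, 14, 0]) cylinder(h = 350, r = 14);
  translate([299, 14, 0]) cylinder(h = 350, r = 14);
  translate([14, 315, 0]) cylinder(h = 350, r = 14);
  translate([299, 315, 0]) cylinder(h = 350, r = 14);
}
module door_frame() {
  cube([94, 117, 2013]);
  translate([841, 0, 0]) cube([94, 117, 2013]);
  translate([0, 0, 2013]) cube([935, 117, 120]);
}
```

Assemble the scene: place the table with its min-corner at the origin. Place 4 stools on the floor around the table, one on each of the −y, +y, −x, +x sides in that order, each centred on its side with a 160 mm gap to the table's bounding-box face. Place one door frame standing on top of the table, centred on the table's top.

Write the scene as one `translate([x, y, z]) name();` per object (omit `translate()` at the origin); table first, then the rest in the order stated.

table();
translate([427, -489, 0]) stool();
translate([427, 861, 0]) stool();
translate([-473, 186, 0]) stool();
translate([1327, 186, 0]) stool();
translate([116, 292, 714]) door_frame();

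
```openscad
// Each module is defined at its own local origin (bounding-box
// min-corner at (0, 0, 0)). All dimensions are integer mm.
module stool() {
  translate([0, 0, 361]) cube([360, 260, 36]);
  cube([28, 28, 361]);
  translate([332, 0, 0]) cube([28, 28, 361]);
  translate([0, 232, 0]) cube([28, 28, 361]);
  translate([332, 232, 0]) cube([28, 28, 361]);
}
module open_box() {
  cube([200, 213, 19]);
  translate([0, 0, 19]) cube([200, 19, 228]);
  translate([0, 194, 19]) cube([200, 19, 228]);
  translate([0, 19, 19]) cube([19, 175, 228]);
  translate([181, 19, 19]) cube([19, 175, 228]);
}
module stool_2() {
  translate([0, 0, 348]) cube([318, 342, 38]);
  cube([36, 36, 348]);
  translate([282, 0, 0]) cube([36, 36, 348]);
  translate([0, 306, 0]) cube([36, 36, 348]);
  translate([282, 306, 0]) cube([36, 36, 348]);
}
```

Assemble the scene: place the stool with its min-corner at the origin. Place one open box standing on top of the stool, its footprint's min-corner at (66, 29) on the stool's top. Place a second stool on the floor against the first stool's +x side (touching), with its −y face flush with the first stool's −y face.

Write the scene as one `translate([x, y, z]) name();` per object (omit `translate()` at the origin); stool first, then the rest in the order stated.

stool();
translate([66, 29, 397]) open_box();
translate([360, 0, 0]) stool_2();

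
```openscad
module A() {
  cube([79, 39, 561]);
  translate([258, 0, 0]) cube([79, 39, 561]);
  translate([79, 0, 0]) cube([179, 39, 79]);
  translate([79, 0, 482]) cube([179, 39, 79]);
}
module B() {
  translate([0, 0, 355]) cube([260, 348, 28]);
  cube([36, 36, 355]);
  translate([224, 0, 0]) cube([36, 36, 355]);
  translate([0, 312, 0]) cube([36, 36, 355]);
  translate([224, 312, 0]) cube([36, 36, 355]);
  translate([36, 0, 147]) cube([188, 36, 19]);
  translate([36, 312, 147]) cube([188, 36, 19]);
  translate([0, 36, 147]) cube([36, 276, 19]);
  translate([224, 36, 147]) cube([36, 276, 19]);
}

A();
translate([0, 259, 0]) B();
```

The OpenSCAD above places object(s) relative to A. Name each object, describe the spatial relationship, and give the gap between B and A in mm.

A is a picture frame. B is a stool. The stool is on the floor beside the picture frame on its +y side. The gap between the stool and the picture frame is 220 mm.

The stool's nearest face is 220 mm from the picture frame's +y face.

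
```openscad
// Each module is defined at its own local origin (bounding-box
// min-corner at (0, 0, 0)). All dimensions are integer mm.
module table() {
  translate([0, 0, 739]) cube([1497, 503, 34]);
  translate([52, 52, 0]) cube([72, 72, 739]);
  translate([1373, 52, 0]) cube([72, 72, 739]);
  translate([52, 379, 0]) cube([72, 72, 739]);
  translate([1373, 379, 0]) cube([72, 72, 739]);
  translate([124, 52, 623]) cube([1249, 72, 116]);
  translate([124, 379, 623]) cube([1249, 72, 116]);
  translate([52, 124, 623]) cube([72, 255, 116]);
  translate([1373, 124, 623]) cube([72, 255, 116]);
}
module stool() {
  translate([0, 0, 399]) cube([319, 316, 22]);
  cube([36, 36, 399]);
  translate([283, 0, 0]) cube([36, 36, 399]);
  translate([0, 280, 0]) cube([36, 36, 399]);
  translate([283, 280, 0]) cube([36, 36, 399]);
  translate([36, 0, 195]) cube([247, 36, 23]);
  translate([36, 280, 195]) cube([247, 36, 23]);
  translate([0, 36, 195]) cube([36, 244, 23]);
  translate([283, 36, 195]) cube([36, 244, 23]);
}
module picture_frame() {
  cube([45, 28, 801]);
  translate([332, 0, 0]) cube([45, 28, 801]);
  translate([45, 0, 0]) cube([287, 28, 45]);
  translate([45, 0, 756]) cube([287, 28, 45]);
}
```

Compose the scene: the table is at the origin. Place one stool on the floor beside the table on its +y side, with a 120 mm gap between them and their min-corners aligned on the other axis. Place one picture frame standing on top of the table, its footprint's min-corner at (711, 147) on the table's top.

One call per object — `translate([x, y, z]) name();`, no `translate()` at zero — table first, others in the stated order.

table();
translate([0, 623, 0]) stool();
translate([711, 147, 773]) picture_frame();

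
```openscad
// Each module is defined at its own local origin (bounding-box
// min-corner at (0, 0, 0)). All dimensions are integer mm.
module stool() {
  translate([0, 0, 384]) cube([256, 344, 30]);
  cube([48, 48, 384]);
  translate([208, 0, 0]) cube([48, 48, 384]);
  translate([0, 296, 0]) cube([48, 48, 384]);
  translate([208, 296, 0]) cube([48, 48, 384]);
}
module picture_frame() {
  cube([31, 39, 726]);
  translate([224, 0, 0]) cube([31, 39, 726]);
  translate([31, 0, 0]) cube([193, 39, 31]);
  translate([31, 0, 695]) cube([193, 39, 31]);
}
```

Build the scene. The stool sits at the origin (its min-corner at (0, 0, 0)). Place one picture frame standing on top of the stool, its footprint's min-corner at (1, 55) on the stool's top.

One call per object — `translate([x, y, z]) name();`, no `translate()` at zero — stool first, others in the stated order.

stool();
translate([1, 55, 414]) picture_frame();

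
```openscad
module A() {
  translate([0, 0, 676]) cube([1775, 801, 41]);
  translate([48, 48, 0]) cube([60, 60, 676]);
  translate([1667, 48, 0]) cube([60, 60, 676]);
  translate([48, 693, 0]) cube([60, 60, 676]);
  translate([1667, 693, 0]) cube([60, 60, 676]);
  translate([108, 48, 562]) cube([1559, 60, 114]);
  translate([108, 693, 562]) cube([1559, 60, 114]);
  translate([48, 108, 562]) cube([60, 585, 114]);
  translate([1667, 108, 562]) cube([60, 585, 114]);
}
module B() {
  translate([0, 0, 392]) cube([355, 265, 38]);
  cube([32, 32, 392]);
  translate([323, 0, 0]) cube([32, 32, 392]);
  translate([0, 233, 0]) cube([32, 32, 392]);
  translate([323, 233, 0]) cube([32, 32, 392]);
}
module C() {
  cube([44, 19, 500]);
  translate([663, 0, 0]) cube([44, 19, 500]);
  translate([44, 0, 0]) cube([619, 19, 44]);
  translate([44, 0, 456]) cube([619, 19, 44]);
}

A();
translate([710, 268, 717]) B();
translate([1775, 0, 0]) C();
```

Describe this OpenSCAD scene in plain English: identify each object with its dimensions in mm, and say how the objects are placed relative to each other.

A is a rectangular dining table. The top is 1775×801×41 mm with its upper surface at z = 717 mm. It stands on four 60×60 mm square legs, each inset 48 mm from the nearest pair of top edges, running from the floor to the underside of the top. Four apron rails, 60 mm thick and 114 mm tall, run between adjacent legs with their top edges flush with the underside of the top and their outer faces flush with the legs' outer faces.

B is a simple wooden stool: a rectangular seat 355 mm (x) by 265 mm (y), 38 mm thick, top face at z = 430 mm, on four square legs, each 32×32 mm in cross-section. The legs rest on z = 0, each flush with a corner of the seat.

C is a rectangular picture frame lying in the x–z plane (depth along y). The opening is 619 mm wide (x) by 412 mm tall (z), surrounded by a border 44 mm wide on all four sides. The frame is 19 mm deep and is made of two full-height vertical stiles with two horizontal rails fitted between them.

The stool is on top of the table, centred. The picture frame is against the table's +x side, with their −y faces flush.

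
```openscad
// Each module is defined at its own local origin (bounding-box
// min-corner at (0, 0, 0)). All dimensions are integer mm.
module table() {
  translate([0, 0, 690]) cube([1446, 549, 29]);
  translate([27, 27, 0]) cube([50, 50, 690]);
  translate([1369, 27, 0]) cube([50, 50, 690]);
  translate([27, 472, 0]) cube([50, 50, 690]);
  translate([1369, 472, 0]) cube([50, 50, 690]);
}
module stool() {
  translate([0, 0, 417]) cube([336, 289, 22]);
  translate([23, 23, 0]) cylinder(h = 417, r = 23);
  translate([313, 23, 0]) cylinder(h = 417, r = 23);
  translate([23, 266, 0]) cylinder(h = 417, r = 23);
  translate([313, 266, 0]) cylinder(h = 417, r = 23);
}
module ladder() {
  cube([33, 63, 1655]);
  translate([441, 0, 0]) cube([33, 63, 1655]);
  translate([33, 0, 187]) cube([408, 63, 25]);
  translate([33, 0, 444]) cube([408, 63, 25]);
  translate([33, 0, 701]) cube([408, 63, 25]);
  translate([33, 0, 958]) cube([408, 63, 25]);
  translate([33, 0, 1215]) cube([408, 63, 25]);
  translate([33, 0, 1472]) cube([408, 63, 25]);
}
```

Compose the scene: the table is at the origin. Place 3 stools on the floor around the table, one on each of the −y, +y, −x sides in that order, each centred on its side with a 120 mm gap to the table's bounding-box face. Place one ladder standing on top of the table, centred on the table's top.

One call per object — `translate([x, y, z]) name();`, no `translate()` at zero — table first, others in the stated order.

table();
translate([555, -409, 0]) stool();
translate([555, 669, 0]) stool();
translate([-456, 130, 0]) stool();
translate([486, 243, 719]) ladder();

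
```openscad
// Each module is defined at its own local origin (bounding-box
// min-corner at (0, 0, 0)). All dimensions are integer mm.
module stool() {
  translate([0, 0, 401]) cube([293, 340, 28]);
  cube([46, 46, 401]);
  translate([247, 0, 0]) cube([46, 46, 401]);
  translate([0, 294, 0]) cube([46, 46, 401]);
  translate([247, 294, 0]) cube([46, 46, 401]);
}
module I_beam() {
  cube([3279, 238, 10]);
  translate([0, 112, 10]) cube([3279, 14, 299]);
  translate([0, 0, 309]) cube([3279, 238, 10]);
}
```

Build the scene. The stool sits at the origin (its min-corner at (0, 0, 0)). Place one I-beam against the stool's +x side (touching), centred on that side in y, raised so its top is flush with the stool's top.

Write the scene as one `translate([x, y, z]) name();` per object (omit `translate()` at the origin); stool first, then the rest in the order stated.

stool();
translate([293, 51, 110]) I_beam();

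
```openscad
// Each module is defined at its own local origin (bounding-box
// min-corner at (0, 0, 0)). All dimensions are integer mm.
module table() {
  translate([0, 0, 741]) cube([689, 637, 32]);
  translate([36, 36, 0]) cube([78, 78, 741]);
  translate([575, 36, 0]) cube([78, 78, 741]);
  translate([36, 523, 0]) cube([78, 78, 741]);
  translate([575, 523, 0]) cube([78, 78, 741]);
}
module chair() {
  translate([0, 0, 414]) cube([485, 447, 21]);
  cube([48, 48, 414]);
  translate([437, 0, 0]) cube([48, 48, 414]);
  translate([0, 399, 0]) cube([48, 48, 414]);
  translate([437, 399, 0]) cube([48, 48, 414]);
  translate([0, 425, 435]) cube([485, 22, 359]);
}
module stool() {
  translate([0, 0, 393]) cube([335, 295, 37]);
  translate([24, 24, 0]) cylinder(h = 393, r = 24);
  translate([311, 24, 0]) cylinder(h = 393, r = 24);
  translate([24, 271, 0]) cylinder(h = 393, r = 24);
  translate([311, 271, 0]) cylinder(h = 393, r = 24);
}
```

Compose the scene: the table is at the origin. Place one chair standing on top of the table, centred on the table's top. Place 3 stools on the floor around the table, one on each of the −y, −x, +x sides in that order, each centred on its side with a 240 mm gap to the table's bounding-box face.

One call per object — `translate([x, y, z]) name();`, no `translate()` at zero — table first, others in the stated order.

table();
translate([102, 95, 773]) chair();
translate([177, -535, 0]) stool();
translate([-575, 171, 0]) stool();
translate([929, 171, 0]) stool();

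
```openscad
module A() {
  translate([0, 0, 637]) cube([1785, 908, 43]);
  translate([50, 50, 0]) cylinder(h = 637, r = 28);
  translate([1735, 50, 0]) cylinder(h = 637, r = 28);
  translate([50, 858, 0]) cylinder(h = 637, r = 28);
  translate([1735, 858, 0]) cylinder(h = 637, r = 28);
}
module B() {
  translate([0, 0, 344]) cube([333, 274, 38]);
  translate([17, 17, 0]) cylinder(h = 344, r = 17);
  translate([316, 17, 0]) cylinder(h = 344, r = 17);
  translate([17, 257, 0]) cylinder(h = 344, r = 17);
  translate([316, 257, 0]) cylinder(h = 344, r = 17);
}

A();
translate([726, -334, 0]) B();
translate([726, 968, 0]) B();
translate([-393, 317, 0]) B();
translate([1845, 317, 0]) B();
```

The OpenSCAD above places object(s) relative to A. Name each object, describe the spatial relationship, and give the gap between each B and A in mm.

A is a table. B is a stool. Four stools sit around the table at the −y, +y, −x, +x sides. The gap between each stool and the table is 60 mm.

Each stool's nearest face is 60 mm from the table's bounding box.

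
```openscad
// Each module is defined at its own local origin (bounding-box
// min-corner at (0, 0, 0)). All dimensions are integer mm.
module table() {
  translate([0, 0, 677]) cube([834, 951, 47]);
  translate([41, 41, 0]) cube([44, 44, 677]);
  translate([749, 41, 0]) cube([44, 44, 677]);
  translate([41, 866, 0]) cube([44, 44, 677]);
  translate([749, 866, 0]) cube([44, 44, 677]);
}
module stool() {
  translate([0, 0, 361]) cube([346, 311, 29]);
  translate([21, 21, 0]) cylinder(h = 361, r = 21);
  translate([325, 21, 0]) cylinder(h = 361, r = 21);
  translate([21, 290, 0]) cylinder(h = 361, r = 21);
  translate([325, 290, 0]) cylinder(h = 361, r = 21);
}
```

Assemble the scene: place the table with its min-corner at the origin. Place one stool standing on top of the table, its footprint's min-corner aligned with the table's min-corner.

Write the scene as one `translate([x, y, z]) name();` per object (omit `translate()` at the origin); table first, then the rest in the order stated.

table();
translate([0, 0, 724]) stool();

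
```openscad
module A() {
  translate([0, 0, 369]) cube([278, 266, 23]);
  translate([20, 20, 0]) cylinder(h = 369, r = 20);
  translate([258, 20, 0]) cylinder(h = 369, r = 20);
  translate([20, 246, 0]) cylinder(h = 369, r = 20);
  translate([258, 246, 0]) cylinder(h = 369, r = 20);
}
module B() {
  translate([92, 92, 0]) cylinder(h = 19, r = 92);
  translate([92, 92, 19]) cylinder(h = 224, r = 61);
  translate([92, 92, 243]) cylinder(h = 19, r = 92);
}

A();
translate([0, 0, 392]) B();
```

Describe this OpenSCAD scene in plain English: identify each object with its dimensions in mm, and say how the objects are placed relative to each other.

A is a four-legged stool. The seat is a 278×266×23 mm slab whose top surface is at z = 392 mm; four round legs, each 40 mm in diameter, run from the floor (z = 0) to the underside of the seat, each leg's axis is inset half a diameter from the nearest pair of seat edges (so the leg's bounding box is flush with the corner).

B is a spool: two coaxial disc flanges of radius 92 mm and thickness 19 mm, joined by a core cylinder of radius 61 mm and height 224 mm. The lower flange rests on z = 0 and the three cylinders share a vertical axis.

The spool is on top of the stool.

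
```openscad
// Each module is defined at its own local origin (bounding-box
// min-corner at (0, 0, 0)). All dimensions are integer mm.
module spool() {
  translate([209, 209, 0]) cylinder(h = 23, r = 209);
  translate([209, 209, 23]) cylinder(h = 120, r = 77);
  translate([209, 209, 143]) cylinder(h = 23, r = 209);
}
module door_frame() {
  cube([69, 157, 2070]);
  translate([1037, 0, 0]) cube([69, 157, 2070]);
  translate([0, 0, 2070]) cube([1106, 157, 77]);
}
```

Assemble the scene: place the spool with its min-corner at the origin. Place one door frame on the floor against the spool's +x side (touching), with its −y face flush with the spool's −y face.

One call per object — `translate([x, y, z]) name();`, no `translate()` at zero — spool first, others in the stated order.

spool();
translate([418, 0, 0]) door_frame();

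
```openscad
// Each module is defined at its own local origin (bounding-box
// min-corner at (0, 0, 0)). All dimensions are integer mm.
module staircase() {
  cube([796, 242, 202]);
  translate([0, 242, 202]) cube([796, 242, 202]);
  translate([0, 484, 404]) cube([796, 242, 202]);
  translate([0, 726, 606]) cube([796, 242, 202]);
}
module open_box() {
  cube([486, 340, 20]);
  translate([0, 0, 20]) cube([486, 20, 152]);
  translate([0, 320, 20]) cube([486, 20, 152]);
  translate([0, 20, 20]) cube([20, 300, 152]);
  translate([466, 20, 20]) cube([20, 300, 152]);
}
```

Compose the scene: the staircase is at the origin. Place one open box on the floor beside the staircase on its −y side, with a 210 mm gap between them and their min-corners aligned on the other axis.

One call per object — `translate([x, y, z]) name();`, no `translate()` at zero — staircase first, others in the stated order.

staircase();
translate([0, -550, 0]) open_box();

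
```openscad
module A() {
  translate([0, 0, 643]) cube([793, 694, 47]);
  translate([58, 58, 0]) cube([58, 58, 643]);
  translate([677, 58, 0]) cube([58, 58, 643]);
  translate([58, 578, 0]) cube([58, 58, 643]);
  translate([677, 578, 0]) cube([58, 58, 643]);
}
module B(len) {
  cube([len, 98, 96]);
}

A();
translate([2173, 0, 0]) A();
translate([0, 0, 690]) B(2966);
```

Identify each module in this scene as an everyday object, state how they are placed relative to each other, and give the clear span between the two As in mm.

Second table starts at x = 2173; first ends at x = 793; clear span = 2173 − 793 = 1380 mm.

A is a table. B is a beam. A beam spans the tops of two tables. The clear span between the two tables is 1380 mm.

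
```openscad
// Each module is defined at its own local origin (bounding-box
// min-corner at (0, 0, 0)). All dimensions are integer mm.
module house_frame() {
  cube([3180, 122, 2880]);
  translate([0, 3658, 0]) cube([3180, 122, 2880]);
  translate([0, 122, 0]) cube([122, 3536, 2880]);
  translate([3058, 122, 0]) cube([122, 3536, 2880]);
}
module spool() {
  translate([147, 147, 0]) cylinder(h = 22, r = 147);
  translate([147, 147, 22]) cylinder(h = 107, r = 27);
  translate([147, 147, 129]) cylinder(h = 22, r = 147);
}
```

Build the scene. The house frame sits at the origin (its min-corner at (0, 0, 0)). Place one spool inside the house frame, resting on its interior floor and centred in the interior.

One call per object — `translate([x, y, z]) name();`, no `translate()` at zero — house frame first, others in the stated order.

house_frame();
translate([1443, 1743, 0]) spool();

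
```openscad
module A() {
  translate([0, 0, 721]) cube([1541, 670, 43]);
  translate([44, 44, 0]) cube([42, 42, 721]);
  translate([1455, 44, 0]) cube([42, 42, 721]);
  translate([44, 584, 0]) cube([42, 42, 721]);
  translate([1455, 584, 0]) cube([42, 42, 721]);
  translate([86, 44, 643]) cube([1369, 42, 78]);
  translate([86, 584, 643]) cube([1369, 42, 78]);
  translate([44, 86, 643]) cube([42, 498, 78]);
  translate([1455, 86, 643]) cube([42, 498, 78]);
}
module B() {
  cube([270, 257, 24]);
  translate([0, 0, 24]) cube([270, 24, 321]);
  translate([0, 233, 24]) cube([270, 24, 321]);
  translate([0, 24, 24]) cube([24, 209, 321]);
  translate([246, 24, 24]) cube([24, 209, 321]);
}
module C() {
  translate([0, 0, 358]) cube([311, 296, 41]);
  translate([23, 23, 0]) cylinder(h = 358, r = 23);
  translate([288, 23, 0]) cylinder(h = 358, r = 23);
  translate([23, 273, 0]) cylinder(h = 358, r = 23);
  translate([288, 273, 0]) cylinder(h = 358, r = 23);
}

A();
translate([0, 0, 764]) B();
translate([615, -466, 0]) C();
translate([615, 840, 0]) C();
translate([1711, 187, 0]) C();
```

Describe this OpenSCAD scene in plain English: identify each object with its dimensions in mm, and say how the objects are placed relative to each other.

A is a table with a 1541×670 mm rectangular top, 43 mm thick, top surface at z = 764 mm, supported by four 42×42 mm square legs, each inset 44 mm from the nearest pair of top edges, running from the floor. Four apron rails, 42 mm thick and 78 mm tall, run between adjacent legs with their top edges flush with the underside of the top and their outer faces flush with the legs' outer faces.

B is an open storage box with external size 270×257×345 mm and wall thickness 24 mm (the base is also 24 mm thick). The base covers the whole footprint; the four walls stand on the base, with the y-facing walls full-width and the x-facing walls fitting between their inner faces.

C is a four-legged stool. The seat is 311×296 mm, 41 mm thick, top at z = 399 mm. It stands on four round legs, each 46 mm in diameter, from z = 0 to the seat underside, each leg's axis is inset half a diameter from the nearest pair of seat edges (so the leg's bounding box is flush with the corner).

The open box is on top of the table. Three stools sit around the table at the −y, +y, +x sides.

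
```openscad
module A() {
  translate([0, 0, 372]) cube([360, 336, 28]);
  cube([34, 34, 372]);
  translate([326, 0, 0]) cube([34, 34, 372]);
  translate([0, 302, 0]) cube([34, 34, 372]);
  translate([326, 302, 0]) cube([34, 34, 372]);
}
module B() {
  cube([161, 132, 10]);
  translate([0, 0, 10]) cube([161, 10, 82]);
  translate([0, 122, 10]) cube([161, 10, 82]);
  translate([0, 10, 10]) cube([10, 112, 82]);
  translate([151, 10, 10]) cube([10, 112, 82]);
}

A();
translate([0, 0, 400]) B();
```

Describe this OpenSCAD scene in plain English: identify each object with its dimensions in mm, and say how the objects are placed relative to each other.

A is a four-legged stool. The seat is a 360×336×28 mm slab whose top surface is at z = 400 mm; four square legs, each 34×34 mm in cross-section, run from the floor (z = 0) to the underside of the seat, each flush with a corner of the seat.

B is an open-topped rectangular box: outside dimensions 161×132×92 mm, with a uniform wall and base thickness of 10 mm. The base is a full 161×132 slab on the floor; four walls sit on top of the base. The front and back walls (the −y and +y sides) span the full width; the two side walls fit between them.

The open box is on top of the stool.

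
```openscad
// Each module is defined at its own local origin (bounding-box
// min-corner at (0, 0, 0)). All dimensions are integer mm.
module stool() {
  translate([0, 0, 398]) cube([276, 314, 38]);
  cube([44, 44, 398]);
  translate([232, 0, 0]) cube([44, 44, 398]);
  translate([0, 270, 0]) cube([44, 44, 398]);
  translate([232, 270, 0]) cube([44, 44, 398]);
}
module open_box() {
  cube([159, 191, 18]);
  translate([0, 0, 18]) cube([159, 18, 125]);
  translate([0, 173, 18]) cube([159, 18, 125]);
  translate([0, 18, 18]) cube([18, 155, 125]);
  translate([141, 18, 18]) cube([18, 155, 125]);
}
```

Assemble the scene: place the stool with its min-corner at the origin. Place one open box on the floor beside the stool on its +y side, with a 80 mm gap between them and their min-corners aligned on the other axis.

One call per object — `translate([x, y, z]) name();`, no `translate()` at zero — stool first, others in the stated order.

stool();
translate([0, 394, 0]) open_box();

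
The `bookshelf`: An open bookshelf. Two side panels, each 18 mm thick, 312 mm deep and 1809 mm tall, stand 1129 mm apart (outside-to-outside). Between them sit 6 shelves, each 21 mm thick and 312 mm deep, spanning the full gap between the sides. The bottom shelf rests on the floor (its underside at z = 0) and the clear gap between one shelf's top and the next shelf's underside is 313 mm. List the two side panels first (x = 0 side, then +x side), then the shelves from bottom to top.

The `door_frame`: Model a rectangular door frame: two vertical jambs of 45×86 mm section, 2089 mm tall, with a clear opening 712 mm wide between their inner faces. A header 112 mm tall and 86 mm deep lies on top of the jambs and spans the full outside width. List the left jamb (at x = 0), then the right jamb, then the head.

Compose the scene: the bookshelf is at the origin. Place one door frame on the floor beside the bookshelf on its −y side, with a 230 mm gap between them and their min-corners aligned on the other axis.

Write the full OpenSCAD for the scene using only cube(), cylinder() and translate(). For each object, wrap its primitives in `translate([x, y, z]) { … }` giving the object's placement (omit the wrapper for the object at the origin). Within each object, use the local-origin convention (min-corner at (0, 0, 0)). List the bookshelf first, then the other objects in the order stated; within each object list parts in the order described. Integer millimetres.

cube([18, 312, 1809]);
translate([1111, 0, 0]) cube([18, 312, 1809]);
translate([18, 0, 0]) cube([1093, 312, 21]);
translate([18, 0, 334]) cube([1093, 312, 21]);
translate([18, 0, 668]) cube([1093, 312, 21]);
translate([18, 0, 1002]) cube([1093, 312, 21]);
translate([18, 0, 1336]) cube([1093, 312, 21]);
translate([18, 0, 1670]) cube([1093, 312, 21]);
translate([0, -316, 0]) {
  cube([45, 86, 2089]);
  translate([757, 0, 0]) cube([45, 86, 2089]);
  translate([0, 0, 2089]) cube([802, 86, 112]);
}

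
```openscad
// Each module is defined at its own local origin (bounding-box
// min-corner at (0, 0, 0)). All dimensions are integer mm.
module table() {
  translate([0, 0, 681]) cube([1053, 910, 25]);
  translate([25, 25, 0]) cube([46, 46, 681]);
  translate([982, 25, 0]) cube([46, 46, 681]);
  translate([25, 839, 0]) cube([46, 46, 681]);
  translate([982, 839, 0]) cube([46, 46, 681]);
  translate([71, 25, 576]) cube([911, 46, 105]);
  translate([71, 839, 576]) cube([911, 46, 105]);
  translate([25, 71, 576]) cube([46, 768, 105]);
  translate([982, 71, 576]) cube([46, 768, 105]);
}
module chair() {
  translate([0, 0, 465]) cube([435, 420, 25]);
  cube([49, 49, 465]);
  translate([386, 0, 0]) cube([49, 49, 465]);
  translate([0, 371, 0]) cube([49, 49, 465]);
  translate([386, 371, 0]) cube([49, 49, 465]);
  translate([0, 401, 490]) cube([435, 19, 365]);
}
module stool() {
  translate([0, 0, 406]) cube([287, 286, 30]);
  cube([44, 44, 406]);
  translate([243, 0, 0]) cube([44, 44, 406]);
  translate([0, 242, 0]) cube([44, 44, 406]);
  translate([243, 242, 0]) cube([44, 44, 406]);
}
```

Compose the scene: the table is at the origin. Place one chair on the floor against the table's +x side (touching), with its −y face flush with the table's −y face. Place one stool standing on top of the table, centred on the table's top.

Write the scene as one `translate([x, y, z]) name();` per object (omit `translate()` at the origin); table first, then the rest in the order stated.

table();
translate([1053, 0, 0]) chair();
translate([383, 312, 706]) stool();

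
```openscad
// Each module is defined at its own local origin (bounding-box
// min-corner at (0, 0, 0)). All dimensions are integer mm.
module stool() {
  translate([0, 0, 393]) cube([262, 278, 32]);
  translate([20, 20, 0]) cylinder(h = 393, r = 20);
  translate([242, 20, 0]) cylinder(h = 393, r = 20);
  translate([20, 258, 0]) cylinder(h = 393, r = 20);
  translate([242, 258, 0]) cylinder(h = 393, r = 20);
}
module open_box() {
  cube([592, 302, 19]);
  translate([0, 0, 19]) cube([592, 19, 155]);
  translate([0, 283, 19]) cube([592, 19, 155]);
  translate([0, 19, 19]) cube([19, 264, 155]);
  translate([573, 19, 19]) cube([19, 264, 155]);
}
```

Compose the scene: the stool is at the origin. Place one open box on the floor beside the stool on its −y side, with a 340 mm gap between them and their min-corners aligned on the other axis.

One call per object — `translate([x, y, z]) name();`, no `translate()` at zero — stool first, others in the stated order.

stool();
translate([0, -642, 0]) open_box();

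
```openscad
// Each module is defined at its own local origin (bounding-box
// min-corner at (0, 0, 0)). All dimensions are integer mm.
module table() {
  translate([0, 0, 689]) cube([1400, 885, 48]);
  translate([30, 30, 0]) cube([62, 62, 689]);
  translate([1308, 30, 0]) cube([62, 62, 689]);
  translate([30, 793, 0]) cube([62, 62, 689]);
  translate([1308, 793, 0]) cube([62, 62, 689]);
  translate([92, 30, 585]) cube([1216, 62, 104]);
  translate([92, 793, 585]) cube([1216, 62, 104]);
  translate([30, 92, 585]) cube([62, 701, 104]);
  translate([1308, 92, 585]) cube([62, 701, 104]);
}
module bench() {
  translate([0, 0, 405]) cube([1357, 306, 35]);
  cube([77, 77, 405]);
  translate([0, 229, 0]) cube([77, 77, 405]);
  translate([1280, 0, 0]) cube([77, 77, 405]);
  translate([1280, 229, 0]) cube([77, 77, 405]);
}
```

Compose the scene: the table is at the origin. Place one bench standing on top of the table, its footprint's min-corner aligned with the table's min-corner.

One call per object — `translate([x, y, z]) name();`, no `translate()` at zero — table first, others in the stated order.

table();
translate([0, 0, 737]) bench();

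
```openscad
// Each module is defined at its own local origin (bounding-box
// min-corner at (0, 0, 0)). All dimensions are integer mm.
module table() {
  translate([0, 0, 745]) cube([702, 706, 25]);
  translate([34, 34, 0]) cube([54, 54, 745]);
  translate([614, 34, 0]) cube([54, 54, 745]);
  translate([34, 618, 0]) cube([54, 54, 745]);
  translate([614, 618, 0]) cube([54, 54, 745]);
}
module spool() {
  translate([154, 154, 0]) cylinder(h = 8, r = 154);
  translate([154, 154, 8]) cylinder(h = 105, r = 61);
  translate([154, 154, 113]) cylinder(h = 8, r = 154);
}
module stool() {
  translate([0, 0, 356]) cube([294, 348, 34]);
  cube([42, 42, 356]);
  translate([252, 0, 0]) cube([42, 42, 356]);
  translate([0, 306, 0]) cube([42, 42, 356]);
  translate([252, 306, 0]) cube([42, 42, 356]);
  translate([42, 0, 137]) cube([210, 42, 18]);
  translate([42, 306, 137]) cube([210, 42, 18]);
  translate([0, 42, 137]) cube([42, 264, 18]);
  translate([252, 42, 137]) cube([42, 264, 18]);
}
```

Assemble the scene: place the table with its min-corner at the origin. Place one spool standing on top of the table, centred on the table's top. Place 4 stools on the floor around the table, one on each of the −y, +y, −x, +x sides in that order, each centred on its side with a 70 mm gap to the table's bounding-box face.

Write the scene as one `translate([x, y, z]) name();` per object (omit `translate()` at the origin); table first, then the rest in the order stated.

table();
translate([197, 199, 770]) spool();
translate([204, -418, 0]) stool();
translate([204, 776, 0]) stool();
translate([-364, 179, 0]) stool();
translate([772, 179, 0]) stool();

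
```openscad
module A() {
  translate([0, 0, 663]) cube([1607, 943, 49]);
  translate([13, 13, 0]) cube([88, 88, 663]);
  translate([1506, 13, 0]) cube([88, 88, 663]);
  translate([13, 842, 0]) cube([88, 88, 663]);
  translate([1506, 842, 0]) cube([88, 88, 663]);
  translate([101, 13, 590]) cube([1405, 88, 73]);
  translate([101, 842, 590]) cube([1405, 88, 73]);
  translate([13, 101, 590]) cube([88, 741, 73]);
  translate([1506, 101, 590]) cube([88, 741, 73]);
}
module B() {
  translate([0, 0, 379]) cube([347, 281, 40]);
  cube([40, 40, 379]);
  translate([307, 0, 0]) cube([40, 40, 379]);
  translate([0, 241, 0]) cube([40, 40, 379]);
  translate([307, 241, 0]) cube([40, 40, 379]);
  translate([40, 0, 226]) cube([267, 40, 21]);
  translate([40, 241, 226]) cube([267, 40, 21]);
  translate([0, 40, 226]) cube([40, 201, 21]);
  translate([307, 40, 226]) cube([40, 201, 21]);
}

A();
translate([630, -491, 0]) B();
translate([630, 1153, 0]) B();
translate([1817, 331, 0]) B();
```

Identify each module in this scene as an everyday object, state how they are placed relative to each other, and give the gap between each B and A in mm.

Each stool's nearest face is 210 mm from the table's bounding box.

A is a table. B is a stool. Three stools sit around the table at the −y, +y, +x sides. The gap between each stool and the table is 210 mm.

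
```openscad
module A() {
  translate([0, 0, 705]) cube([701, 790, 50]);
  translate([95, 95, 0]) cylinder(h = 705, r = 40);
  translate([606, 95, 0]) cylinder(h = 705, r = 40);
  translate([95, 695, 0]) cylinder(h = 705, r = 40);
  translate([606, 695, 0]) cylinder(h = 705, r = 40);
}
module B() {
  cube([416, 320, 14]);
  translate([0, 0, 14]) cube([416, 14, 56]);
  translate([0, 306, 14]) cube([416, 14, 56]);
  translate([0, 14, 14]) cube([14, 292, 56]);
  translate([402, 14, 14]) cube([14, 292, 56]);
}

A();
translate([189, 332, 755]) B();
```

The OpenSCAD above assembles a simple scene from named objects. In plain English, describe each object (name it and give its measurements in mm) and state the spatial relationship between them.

A is a rectangular dining table. The top is 701×790×50 mm with its upper surface at z = 755 mm. It stands on four round legs of 80 mm diameter, each leg's bounding box inset 55 mm from the nearest pair of top edges, running from the floor to the underside of the top.

B is an open-topped rectangular box: outside dimensions 416×320×70 mm, with a uniform wall and base thickness of 14 mm. The base is a full 416×320 slab on the floor; four walls sit on top of the base. The front and back walls (the −y and +y sides) span the full width; the two side walls fit between them.

The open box is on top of the table.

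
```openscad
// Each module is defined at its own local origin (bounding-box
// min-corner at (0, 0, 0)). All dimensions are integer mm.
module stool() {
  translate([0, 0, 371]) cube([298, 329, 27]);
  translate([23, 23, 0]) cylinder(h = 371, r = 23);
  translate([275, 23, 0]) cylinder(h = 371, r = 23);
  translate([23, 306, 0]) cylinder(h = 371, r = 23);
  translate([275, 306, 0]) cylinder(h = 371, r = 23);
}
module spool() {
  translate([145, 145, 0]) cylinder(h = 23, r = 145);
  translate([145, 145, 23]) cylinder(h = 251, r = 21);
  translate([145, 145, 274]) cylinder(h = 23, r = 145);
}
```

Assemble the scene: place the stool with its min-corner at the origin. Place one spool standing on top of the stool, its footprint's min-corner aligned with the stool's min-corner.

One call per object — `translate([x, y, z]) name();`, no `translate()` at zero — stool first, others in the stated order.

stool();
translate([0, 0, 398]) spool();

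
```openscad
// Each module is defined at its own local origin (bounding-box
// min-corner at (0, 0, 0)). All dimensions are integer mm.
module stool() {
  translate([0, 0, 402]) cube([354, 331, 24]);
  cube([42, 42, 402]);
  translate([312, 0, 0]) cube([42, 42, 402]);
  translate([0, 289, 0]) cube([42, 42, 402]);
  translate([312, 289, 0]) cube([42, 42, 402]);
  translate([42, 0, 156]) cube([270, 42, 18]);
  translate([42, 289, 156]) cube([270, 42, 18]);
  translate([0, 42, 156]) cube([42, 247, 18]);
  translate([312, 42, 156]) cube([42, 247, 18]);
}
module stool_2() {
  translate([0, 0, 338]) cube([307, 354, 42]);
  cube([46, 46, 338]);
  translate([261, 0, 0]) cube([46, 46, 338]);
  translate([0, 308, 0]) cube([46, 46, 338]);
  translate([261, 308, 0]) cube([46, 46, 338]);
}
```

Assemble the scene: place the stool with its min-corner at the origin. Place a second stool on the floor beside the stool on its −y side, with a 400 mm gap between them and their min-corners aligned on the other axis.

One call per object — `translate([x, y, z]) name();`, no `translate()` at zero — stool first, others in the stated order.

stool();
translate([0, -754, 0]) stool_2();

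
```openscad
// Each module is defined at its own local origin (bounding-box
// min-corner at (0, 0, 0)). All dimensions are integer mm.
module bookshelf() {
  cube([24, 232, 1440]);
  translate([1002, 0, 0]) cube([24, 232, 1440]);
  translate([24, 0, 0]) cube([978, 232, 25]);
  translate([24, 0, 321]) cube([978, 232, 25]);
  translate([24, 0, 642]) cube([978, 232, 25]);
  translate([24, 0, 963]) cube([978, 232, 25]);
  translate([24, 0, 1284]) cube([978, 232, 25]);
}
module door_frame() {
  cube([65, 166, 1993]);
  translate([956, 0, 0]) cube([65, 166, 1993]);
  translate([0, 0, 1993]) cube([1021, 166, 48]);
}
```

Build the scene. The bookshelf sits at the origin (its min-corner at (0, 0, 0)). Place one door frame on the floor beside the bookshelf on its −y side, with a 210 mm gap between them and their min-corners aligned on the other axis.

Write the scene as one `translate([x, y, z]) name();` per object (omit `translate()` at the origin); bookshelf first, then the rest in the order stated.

bookshelf();
translate([0, -376, 0]) door_frame();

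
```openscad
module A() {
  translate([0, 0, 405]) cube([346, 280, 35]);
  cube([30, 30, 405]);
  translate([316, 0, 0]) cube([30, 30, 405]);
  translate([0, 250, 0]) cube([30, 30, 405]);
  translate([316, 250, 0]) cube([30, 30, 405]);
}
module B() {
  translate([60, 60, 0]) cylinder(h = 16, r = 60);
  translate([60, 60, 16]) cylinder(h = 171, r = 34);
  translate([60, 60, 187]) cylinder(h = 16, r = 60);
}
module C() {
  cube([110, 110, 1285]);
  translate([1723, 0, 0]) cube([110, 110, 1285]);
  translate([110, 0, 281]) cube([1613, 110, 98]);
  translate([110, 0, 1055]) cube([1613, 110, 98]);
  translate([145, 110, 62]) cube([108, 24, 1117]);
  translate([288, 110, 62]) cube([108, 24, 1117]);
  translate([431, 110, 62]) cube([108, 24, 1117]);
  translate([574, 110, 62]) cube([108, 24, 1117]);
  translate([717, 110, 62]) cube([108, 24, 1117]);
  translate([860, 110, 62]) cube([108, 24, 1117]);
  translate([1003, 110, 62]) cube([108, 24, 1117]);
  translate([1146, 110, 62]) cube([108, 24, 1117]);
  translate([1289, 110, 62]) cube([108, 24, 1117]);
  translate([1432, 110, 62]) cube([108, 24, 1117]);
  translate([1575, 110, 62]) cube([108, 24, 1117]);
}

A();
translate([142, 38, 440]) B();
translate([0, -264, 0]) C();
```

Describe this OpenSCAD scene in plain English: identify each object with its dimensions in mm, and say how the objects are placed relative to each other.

A is a four-legged stool. The seat is a 346×280×35 mm slab whose top surface is at z = 440 mm; four square legs, each 30×30 mm in cross-section, run from the floor (z = 0) to the underside of the seat, each flush with a corner of the seat.

B is a spool: two coaxial disc flanges of radius 60 mm and thickness 16 mm, joined by a core cylinder of radius 34 mm and height 171 mm. The lower flange rests on z = 0 and the three cylinders share a vertical axis.

C is a fence section. Two 110×110 mm posts, 1285 mm tall, stand on the floor with a clear span of 1613 mm between their inner faces. Two horizontal rails of 110×98 mm section span the gap between the posts with their undersides at z = 281 mm and z = 1055 mm, flush with the posts' −y face. 11 pickets, each 108 mm wide, 24 mm thick and 1117 mm tall, are fixed to the +y face of the rails with their bottoms at z = 62 mm, evenly spaced across the span with equal gaps (rounded down to the nearest mm) at the −x end and between each pair — any rounding remainder accumulates at the +x end.

The spool is on top of the stool. The fence section is on the floor beside the stool on its −y side.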